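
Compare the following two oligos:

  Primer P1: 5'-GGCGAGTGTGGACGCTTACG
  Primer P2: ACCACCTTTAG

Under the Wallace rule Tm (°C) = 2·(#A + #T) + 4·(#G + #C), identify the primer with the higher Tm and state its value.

Primer P1, 66°C

Primer P1: A+T=7, G+C=13 → Tm = 2(7)+4(13) = 66°C
Primer P2: A+T=6, G+C=5 → Tm = 2(6)+4(5) = 32°C
66°C vs 32°C → primer P1 is higher.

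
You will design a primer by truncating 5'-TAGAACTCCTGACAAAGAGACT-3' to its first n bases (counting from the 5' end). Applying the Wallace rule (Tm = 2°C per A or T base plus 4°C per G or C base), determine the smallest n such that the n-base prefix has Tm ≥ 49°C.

n = 18

First 17 bases: TAGAACTCCTGACAAAG → Tm = 48°C (< 49°C)
First 18 bases: TAGAACTCCTGACAAAGA → Tm = 50°C (≥ 49°C)
Each additional base adds 2°C (A/T) or 4°C (G/C), so Tm is non-decreasing in n; n = 18 is the first length to reach 49°C.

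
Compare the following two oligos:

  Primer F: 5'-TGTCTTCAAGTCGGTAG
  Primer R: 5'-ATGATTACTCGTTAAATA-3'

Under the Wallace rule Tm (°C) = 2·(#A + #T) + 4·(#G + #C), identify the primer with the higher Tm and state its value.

Primer F: A+T=9, G+C=8 → Tm = 2(9)+4(8) = 50°C
Primer R: A+T=14, G+C=4 → Tm = 2(14)+4(4) = 44°C
50°C vs 44°C → primer F is higher.

Primer F, 50°C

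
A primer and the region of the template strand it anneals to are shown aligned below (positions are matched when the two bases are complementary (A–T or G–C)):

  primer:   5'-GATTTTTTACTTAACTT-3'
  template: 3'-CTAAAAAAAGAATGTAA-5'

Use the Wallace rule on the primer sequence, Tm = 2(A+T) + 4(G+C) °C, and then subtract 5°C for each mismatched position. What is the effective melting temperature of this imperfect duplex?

25°C

Primer base counts: A=4, T=10, G=1, C=2 → A+T=14, G+C=3
Perfect-match Tm = 2(14) + 4(3) = 28 + 12 = 40°C
Mismatches (positions where the bases are not complementary): 3 (at positions 9, 14, 15)
Effective Tm = 40 − 3×5 = 40 − 15 = 25°C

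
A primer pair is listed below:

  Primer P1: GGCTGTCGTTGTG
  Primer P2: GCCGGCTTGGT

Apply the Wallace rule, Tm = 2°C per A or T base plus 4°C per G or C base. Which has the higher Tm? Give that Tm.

Primer P1, 42°C

Primer P1: A+T=5, G+C=8 → Tm = 2(5)+4(8) = 42°C
Primer P2: A+T=3, G+C=8 → Tm = 2(3)+4(8) = 38°C
42°C vs 38°C → primer P1 is higher.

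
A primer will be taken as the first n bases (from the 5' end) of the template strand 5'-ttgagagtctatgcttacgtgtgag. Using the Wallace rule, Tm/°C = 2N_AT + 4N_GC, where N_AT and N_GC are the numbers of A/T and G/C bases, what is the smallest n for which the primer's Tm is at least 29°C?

First 10 bases: TTGAGAGTCT → Tm = 28°C (< 29°C)
First 11 bases: TTGAGAGTCTA → Tm = 30°C (≥ 29°C)
Since every base adds ≥2°C, Tm only increases with n, so the threshold is first crossed at n = 11.

n = 11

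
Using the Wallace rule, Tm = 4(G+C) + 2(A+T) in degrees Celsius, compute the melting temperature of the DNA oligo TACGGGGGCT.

34°C

Base counts: T=2, C=2, G=5, A=1
A+T = 3, G+C = 7
Tm = 2(3) + 4(7) = 6 + 28 = 34°C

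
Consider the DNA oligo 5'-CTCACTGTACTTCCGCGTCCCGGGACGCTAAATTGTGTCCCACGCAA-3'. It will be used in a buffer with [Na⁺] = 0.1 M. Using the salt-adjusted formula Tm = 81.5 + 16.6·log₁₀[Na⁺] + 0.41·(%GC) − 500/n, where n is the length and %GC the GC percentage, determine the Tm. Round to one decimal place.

Length n = 47. A=9, G=10, C=17, T=11
G+C = 27, so %GC = 27/47 × 100 = 57.447%
Salt term: 16.6 × (-1) = -16.6
GC term: 0.41 × 57.447 = 23.553; length term: −500/47 = −10.638
Tm = 81.5 + (-16.6) + 23.553 − 10.638 = 77.815 → 77.8°C

77.8°C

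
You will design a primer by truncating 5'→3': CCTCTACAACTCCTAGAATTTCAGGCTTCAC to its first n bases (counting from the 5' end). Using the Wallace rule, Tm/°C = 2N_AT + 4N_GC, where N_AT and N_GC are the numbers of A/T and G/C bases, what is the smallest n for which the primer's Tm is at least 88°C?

n = 31

First 30 bases: CCTCTACAACTCCTAGAATTTCAGGCTTCA → Tm = 86°C (< 88°C)
First 31 bases: CCTCTACAACTCCTAGAATTTCAGGCTTCAC → Tm = 90°C (≥ 88°C)
Each additional base adds 2°C (A/T) or 4°C (G/C), so Tm is non-decreasing in n; n = 31 is the first length to reach 88°C.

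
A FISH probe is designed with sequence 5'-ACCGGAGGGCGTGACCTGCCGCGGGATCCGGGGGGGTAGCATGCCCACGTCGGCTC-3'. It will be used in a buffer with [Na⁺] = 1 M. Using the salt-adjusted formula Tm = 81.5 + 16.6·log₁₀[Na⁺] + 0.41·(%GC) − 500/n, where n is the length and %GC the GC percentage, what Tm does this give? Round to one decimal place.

103.3°C

Length n = 56. Scanning the sequence gives A=7, C=18, T=7, G=24.
G+C = 42, so %GC = 42/56 × 100 = 75%
Salt term: 16.6 × (0) = 0
GC term: 0.41 × 75 = 30.75; length term: −500/56 = −8.929
Tm = 81.5 + (0) + 30.75 − 8.929 = 103.321 → 103.3°C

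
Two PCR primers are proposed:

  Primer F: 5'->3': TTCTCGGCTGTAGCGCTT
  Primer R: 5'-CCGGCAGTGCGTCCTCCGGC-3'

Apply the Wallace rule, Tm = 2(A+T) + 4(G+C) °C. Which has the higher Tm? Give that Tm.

Primer F: A+T=8, G+C=10 → Tm = 2(8)+4(10) = 56°C
Primer R: A+T=4, G+C=16 → Tm = 2(4)+4(16) = 72°C
56°C vs 72°C → primer R is higher.

Primer R, 72°C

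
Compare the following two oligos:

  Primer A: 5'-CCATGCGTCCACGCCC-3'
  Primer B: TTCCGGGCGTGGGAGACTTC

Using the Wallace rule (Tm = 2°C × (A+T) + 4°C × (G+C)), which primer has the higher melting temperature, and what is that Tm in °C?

Primer B, 66°C

Primer A: A+T=4, G+C=12 → Tm = 2(4)+4(12) = 56°C
Primer B: A+T=7, G+C=13 → Tm = 2(7)+4(13) = 66°C
56°C vs 66°C → primer B is higher.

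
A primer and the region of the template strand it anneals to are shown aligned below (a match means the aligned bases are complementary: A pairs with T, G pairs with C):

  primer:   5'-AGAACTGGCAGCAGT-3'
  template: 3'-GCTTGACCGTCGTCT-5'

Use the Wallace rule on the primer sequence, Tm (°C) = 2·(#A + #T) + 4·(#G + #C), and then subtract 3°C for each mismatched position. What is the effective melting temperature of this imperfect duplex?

40°C

Primer base counts: A=5, T=2, G=5, C=3 → A+T=7, G+C=8
Perfect-match Tm = 2(7) + 4(8) = 14 + 32 = 46°C
Mismatches (positions where the bases are not complementary): 2 (at positions 1, 15)
Effective Tm = 46 − 2×3 = 46 − 6 = 40°C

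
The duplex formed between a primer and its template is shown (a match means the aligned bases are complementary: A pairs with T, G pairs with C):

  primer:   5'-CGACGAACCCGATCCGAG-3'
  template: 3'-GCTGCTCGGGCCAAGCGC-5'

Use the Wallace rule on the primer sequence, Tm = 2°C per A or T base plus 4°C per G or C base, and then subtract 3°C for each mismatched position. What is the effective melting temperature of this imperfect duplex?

48°C

Primer base counts: A=5, T=1, G=5, C=7 → A+T=6, G+C=12
Perfect-match Tm = 2(6) + 4(12) = 12 + 48 = 60°C
Mismatches (positions where the bases are not complementary): 4 (at positions 7, 12, 14, 17)
Effective Tm = 60 − 4×3 = 60 − 12 = 48°C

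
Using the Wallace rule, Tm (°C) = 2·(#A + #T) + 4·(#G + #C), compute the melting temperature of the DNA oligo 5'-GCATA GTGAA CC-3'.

36°C

Base counts: C=3, T=2, G=3, A=4
AT pairs contribute 6, GC pairs contribute 6.
Tm = 2×6 + 4×6 = 36°C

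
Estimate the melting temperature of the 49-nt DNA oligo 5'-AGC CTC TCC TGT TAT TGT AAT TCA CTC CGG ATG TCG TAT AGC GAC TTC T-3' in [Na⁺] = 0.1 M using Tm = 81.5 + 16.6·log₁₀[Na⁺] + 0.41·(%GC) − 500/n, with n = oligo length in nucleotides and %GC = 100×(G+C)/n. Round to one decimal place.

73.1°C

Length n = 49. C=13, T=18, A=9, G=9
G+C = 22, so %GC = 22/49 × 100 = 44.898%
Salt term: 16.6 × (-1) = -16.6
GC term: 0.41 × 44.898 = 18.408; length term: −500/49 = −10.204
Tm = 81.5 + (-16.6) + 18.408 − 10.204 = 73.104 → 73.1°C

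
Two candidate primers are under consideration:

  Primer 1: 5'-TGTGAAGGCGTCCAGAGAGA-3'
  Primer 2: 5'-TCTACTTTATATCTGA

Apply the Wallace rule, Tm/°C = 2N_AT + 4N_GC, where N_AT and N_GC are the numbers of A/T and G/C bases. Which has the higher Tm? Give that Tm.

Primer 1, 62°C

Primer 1: A+T=9, G+C=11 → Tm = 2(9)+4(11) = 62°C
Primer 2: A+T=12, G+C=4 → Tm = 2(12)+4(4) = 40°C
62°C vs 40°C → primer 1 is higher.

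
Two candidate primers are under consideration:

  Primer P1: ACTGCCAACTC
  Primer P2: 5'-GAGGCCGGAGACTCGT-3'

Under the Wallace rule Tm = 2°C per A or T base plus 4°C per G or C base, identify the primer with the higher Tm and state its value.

Primer P2, 54°C

Primer P1: A+T=5, G+C=6 → Tm = 2(5)+4(6) = 34°C
Primer P2: A+T=5, G+C=11 → Tm = 2(5)+4(11) = 54°C
34°C vs 54°C → primer P2 is higher.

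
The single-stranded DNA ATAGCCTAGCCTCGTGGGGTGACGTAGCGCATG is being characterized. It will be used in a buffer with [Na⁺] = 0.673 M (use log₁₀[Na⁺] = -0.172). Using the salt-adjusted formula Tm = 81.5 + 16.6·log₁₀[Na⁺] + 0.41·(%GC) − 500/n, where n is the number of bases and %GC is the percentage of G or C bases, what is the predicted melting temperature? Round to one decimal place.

Length n = 33. Scanning the sequence gives C=8, A=6, G=12, T=7.
G+C = 20, so %GC = 20/33 × 100 = 60.606%
Salt term: 16.6 × (-0.172) = -2.855
GC term: 0.41 × 60.606 = 24.848; length term: −500/33 = −15.152
Tm = 81.5 + (-2.855) + 24.848 − 15.152 = 88.341 → 88.3°C

88.3°C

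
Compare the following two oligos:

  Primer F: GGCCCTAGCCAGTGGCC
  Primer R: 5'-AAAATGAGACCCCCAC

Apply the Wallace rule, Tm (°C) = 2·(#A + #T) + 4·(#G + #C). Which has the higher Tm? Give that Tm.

Primer F: A+T=4, G+C=13 → Tm = 2(4)+4(13) = 60°C
Primer R: A+T=8, G+C=8 → Tm = 2(8)+4(8) = 48°C
60°C vs 48°C → primer F is higher.

Primer F, 60°C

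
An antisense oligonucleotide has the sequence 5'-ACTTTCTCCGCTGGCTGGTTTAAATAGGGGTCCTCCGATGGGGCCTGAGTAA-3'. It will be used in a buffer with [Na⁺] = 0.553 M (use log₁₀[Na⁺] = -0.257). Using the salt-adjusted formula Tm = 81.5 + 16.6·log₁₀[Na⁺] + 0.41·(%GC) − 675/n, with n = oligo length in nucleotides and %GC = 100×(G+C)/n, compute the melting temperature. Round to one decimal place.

86.3°C

Length n = 52. Base counts: T=15, A=9, C=12, G=16
G+C = 28, so %GC = 28/52 × 100 = 53.846%
Salt term: 16.6 × (-0.257) = -4.266
GC term: 0.41 × 53.846 = 22.077; length term: −675/52 = −12.981
Tm = 81.5 + (-4.266) + 22.077 − 12.981 = 86.33 → 86.3°C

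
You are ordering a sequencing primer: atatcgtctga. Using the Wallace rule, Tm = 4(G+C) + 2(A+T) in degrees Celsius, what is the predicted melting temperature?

Base counts: T=4, A=3, G=2, C=2
So N_AT = 7 and N_GC = 4.
Tm = 2×7 + 4×4 = 30°C

30°C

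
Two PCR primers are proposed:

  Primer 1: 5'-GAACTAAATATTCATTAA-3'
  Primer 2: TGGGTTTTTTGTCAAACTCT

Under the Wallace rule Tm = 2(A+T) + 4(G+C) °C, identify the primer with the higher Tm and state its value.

Primer 1: A+T=15, G+C=3 → Tm = 2(15)+4(3) = 42°C
Primer 2: A+T=13, G+C=7 → Tm = 2(13)+4(7) = 54°C
42°C vs 54°C → primer 2 is higher.

Primer 2, 54°C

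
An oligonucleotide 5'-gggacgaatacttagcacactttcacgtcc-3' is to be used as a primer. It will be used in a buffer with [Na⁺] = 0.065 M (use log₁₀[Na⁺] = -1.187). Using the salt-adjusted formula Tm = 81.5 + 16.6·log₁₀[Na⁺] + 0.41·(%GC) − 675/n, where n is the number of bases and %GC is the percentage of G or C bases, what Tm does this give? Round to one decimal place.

Length n = 30. Base counts: C=9, A=8, T=7, G=6
G+C = 15, so %GC = 15/30 × 100 = 50%
Salt term: 16.6 × (-1.187) = -19.704
GC term: 0.41 × 50 = 20.5; length term: −675/30 = −22.5
Tm = 81.5 + (-19.704) + 20.5 − 22.5 = 59.796 → 59.8°C

59.8°C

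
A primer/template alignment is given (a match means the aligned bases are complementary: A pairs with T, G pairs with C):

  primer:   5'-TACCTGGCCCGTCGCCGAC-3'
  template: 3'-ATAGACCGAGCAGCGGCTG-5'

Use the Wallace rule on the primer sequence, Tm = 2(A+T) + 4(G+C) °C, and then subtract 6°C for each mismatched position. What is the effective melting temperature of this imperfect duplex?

Primer base counts: A=2, T=3, G=5, C=9 → A+T=5, G+C=14
Perfect-match Tm = 2(5) + 4(14) = 10 + 56 = 66°C
Mismatches (positions where the bases are not complementary): 2 (at positions 3, 9)
Effective Tm = 66 − 2×6 = 66 − 12 = 54°C

54°C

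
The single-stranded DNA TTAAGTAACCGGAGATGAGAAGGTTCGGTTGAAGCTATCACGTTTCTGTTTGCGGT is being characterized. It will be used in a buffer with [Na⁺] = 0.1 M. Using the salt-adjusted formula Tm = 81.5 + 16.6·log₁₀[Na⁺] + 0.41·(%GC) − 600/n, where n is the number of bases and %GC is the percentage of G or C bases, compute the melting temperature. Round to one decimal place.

Length n = 56. Counting bases: G=17, A=13, T=18, C=8
G+C = 25, so %GC = 25/56 × 100 = 44.643%
Salt term: 16.6 × (-1) = -16.6
GC term: 0.41 × 44.643 = 18.304; length term: −600/56 = −10.714
Tm = 81.5 + (-16.6) + 18.304 − 10.714 = 72.49 → 72.5°C

72.5°C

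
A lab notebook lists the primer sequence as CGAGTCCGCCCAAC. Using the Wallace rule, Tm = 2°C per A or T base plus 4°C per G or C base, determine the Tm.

48°C

Base counts: A=3, T=1, C=7, G=3
So N_AT = 4 and N_GC = 10.
Tm = 4·10 + 2·4 = 40 + 8 = 48°C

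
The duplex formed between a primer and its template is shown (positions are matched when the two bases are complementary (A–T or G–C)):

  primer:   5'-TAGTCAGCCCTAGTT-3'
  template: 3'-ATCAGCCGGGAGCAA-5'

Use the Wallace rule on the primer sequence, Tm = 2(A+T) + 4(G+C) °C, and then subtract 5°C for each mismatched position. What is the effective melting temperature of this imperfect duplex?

Primer base counts: A=3, T=5, G=3, C=4 → A+T=8, G+C=7
Perfect-match Tm = 2(8) + 4(7) = 16 + 28 = 44°C
Mismatches (positions where the bases are not complementary): 2 (at positions 6, 12)
Effective Tm = 44 − 2×5 = 44 − 10 = 34°C

34°C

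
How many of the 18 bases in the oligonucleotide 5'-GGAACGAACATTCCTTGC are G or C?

A=5, C=5, G=4, T=4
Total G or C: 4 + 5 = 9

9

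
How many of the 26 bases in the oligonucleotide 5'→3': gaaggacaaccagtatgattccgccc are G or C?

Counting bases: T=4, A=8, G=6, C=8
Total G or C: 6 + 8 = 14

14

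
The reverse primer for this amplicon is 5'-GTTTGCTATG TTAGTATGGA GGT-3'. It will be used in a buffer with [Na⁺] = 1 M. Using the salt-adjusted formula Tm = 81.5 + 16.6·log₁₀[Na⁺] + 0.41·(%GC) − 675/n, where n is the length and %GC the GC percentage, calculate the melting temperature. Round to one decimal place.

Length n = 23. A=4, C=1, G=8, T=10
G+C = 9, so %GC = 9/23 × 100 = 39.13%
Salt term: 16.6 × (0) = 0
GC term: 0.41 × 39.13 = 16.043; length term: −675/23 = −29.348
Tm = 81.5 + (0) + 16.043 − 29.348 = 68.195 → 68.2°C

68.2°C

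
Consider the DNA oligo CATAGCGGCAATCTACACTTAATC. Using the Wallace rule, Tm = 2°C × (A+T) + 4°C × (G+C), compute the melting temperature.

68°C

T=6, C=7, A=8, G=3
So N_AT = 14 and N_GC = 10.
Tm = 4·10 + 2·14 = 40 + 28 = 68°C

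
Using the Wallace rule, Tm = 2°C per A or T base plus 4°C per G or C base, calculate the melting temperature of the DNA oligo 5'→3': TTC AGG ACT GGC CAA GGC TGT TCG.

76°C

Scanning the sequence gives C=6, T=6, A=4, G=8.
A+T = 10, G+C = 14
Tm = 2(10) + 4(14) = 20 + 56 = 76°C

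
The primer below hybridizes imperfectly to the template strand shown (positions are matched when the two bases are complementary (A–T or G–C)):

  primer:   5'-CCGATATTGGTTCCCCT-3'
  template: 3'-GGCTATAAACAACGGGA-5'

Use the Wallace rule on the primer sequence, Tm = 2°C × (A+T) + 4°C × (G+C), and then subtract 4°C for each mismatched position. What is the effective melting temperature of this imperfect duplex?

Primer base counts: A=2, T=6, G=3, C=6 → A+T=8, G+C=9
Perfect-match Tm = 2(8) + 4(9) = 16 + 36 = 52°C
Mismatches (positions where the bases are not complementary): 2 (at positions 9, 13)
Effective Tm = 52 − 2×4 = 52 − 8 = 44°C

44°C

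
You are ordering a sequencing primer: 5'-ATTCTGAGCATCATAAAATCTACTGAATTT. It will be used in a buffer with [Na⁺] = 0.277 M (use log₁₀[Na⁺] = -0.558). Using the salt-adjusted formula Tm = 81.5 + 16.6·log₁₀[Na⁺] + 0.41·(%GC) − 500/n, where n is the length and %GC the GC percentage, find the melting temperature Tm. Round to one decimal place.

Length n = 30. Base counts: A=11, G=3, T=11, C=5
G+C = 8, so %GC = 8/30 × 100 = 26.667%
Salt term: 16.6 × (-0.558) = -9.263
GC term: 0.41 × 26.667 = 10.933; length term: −500/30 = −16.667
Tm = 81.5 + (-9.263) + 10.933 − 16.667 = 66.503 → 66.5°C

66.5°C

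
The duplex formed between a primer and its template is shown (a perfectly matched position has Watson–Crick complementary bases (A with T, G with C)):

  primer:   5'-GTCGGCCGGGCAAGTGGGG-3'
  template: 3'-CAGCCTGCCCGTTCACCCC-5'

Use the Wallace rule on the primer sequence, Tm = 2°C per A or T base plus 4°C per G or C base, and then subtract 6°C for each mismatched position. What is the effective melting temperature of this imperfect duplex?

62°C

Primer base counts: A=2, T=2, G=11, C=4 → A+T=4, G+C=15
Perfect-match Tm = 2(4) + 4(15) = 8 + 60 = 68°C
Mismatches (positions where the bases are not complementary): 1 (at position 6)
Effective Tm = 68 − 1×6 = 68 − 6 = 62°C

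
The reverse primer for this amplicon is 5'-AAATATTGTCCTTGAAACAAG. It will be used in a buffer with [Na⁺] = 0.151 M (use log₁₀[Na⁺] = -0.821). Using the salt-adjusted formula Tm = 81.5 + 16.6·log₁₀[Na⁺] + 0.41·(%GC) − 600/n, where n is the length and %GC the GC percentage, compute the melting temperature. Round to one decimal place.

51.0°C

Length n = 21. Scanning the sequence gives T=6, G=3, A=9, C=3.
G+C = 6, so %GC = 6/21 × 100 = 28.571%
Salt term: 16.6 × (-0.821) = -13.629
GC term: 0.41 × 28.571 = 11.714; length term: −600/21 = −28.571
Tm = 81.5 + (-13.629) + 11.714 − 28.571 = 51.014 → 51.0°C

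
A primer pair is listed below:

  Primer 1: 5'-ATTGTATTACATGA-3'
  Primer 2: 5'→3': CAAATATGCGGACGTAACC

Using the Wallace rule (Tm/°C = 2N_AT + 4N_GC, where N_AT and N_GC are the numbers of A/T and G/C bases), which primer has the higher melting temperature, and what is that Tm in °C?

Primer 1: A+T=11, G+C=3 → Tm = 2(11)+4(3) = 34°C
Primer 2: A+T=10, G+C=9 → Tm = 2(10)+4(9) = 56°C
34°C vs 56°C → primer 2 is higher.

Primer 2, 56°C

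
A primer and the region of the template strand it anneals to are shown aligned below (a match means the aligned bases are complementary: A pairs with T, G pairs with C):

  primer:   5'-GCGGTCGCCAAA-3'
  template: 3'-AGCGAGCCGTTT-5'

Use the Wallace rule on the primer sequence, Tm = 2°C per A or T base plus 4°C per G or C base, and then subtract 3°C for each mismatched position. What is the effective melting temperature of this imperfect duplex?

31°C

Primer base counts: A=3, T=1, G=4, C=4 → A+T=4, G+C=8
Perfect-match Tm = 2(4) + 4(8) = 8 + 32 = 40°C
Mismatches (positions where the bases are not complementary): 3 (at positions 1, 4, 8)
Effective Tm = 40 − 3×3 = 40 − 9 = 31°C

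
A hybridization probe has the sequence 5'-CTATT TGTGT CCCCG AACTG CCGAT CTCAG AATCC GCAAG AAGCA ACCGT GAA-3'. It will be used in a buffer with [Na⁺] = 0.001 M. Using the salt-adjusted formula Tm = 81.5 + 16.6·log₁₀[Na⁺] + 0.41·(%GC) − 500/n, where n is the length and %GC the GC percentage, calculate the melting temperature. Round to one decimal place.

43.2°C

Length n = 53. T=11, G=11, C=16, A=15
G+C = 27, so %GC = 27/53 × 100 = 50.943%
Salt term: 16.6 × (-3) = -49.8
GC term: 0.41 × 50.943 = 20.887; length term: −500/53 = −9.434
Tm = 81.5 + (-49.8) + 20.887 − 9.434 = 43.153 → 43.2°C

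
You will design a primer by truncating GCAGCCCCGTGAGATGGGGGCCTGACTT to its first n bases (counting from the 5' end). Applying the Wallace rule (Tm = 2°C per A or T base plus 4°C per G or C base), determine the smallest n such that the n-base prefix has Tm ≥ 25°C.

First 6 bases: GCAGCC → Tm = 22°C (< 25°C)
First 7 bases: GCAGCCC → Tm = 26°C (≥ 25°C)
Since every base adds ≥2°C, Tm only increases with n, so the threshold is first crossed at n = 7.

n = 7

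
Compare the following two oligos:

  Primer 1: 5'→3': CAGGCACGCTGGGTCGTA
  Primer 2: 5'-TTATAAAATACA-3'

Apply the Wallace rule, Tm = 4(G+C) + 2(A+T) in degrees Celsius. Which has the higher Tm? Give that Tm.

Primer 1: A+T=6, G+C=12 → Tm = 2(6)+4(12) = 60°C
Primer 2: A+T=11, G+C=1 → Tm = 2(11)+4(1) = 26°C
60°C vs 26°C → primer 1 is higher.

Primer 1, 60°C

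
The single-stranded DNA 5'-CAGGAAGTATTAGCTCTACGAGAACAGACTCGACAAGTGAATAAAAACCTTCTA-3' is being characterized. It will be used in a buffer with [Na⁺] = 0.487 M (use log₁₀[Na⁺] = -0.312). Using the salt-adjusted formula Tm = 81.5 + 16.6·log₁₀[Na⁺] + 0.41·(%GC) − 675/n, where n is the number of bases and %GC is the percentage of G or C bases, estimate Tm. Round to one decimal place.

79.8°C

Length n = 54. Scanning the sequence gives G=10, T=11, C=11, A=22.
G+C = 21, so %GC = 21/54 × 100 = 38.889%
Salt term: 16.6 × (-0.312) = -5.179
GC term: 0.41 × 38.889 = 15.944; length term: −675/54 = −12.5
Tm = 81.5 + (-5.179) + 15.944 − 12.5 = 79.765 → 79.8°C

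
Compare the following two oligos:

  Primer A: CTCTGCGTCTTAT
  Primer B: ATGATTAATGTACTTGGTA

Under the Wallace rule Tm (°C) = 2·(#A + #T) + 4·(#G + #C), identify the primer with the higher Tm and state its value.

Primer A: A+T=7, G+C=6 → Tm = 2(7)+4(6) = 38°C
Primer B: A+T=14, G+C=5 → Tm = 2(14)+4(5) = 48°C
38°C vs 48°C → primer B is higher.

Primer B, 48°C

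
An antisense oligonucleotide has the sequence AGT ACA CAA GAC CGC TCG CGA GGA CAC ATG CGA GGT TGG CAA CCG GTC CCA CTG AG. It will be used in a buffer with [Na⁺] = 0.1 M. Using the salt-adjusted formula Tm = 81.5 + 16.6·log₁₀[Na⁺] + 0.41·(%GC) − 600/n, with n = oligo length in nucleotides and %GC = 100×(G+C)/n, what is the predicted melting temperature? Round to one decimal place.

79.1°C

Length n = 56. Base counts: T=7, G=17, A=15, C=17
G+C = 34, so %GC = 34/56 × 100 = 60.714%
Salt term: 16.6 × (-1) = -16.6
GC term: 0.41 × 60.714 = 24.893; length term: −600/56 = −10.714
Tm = 81.5 + (-16.6) + 24.893 − 10.714 = 79.079 → 79.1°C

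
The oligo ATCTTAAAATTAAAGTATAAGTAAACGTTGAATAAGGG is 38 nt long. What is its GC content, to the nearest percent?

24%

Base counts: C=2, A=18, T=11, G=7
G+C = 7 + 2 = 9 out of 38 bases
%GC = 9/38 × 100 = 23.68% ≈ 24%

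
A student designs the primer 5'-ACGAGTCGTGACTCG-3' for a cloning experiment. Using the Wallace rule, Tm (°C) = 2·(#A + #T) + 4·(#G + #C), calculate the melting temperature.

Scanning the sequence gives C=4, T=3, A=3, G=5.
AT pairs contribute 6, GC pairs contribute 9.
Tm = 2(6) + 4(9) = 12 + 36 = 48°C

48°C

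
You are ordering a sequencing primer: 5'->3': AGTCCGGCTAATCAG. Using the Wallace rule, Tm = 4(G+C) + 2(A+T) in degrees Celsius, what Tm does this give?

46°C

Scanning the sequence gives C=4, G=4, T=3, A=4.
AT pairs contribute 7, GC pairs contribute 8.
Tm = 2(7) + 4(8) = 14 + 32 = 46°C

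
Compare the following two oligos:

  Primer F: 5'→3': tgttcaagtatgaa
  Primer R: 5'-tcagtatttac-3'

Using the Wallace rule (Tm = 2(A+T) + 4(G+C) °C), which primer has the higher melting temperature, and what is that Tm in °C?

Primer F, 36°C

Primer F: A+T=10, G+C=4 → Tm = 2(10)+4(4) = 36°C
Primer R: A+T=8, G+C=3 → Tm = 2(8)+4(3) = 28°C
36°C vs 28°C → primer F is higher.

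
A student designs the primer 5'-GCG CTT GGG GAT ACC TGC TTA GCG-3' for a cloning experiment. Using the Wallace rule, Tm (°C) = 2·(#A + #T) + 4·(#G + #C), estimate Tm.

G=9, A=3, C=6, T=6
So N_AT = 9 and N_GC = 15.
Tm = 4·15 + 2·9 = 60 + 18 = 78°C

78°C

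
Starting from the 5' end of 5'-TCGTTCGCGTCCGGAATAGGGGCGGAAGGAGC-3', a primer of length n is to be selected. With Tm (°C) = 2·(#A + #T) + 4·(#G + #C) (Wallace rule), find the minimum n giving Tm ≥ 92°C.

First 27 bases: TCGTTCGCGTCCGGAATAGGGGCGGAA → Tm = 88°C (< 92°C)
First 28 bases: TCGTTCGCGTCCGGAATAGGGGCGGAAG → Tm = 92°C (≥ 92°C)
Since every base adds ≥2°C, Tm only increases with n, so the threshold is first crossed at n = 28.

n = 28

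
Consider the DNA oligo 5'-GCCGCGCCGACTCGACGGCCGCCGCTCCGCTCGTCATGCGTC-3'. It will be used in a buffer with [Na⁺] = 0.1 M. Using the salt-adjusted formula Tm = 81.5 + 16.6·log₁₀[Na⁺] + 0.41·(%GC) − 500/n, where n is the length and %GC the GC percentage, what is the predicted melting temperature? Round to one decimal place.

Length n = 42. T=6, C=20, A=3, G=13
G+C = 33, so %GC = 33/42 × 100 = 78.571%
Salt term: 16.6 × (-1) = -16.6
GC term: 0.41 × 78.571 = 32.214; length term: −500/42 = −11.905
Tm = 81.5 + (-16.6) + 32.214 − 11.905 = 85.209 → 85.2°C

85.2°C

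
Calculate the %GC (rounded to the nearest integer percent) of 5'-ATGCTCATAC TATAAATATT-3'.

Scanning the sequence gives A=8, C=3, T=8, G=1.
G+C = 1 + 3 = 4 out of 20 bases
%GC = 4/20 × 100 = 20% ≈ 20%

20%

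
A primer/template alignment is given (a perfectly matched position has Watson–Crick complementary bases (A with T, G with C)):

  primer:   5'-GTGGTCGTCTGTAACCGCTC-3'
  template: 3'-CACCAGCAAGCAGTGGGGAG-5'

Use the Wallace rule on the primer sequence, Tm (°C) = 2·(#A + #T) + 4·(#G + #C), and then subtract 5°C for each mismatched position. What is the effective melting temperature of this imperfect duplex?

44°C

Primer base counts: A=2, T=6, G=6, C=6 → A+T=8, G+C=12
Perfect-match Tm = 2(8) + 4(12) = 16 + 48 = 64°C
Mismatches (positions where the bases are not complementary): 4 (at positions 9, 10, 13, 17)
Effective Tm = 64 − 4×5 = 64 − 20 = 44°C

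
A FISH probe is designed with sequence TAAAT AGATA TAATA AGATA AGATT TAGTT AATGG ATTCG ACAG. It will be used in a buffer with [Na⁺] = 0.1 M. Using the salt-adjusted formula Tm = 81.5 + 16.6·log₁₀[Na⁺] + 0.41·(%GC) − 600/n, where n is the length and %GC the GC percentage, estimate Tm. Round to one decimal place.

60.6°C

Length n = 44. G=8, A=20, C=2, T=14
G+C = 10, so %GC = 10/44 × 100 = 22.727%
Salt term: 16.6 × (-1) = -16.6
GC term: 0.41 × 22.727 = 9.318; length term: −600/44 = −13.636
Tm = 81.5 + (-16.6) + 9.318 − 13.636 = 60.582 → 60.6°C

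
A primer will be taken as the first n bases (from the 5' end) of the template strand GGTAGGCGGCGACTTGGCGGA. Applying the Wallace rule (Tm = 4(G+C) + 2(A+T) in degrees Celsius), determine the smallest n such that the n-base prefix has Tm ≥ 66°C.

n = 19

First 18 bases: GGTAGGCGGCGACTTGGC → Tm = 62°C (< 66°C)
First 19 bases: GGTAGGCGGCGACTTGGCG → Tm = 66°C (≥ 66°C)
Each additional base adds 2°C (A/T) or 4°C (G/C), so Tm is non-decreasing in n; n = 19 is the first length to reach 66°C.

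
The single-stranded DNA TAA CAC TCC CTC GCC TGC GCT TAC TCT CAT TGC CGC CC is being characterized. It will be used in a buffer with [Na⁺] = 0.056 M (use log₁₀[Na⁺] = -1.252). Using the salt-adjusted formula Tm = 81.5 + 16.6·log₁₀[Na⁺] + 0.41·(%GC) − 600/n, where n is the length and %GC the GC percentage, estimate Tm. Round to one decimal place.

69.7°C

Length n = 38. A=5, G=5, T=10, C=18
G+C = 23, so %GC = 23/38 × 100 = 60.526%
Salt term: 16.6 × (-1.252) = -20.783
GC term: 0.41 × 60.526 = 24.816; length term: −600/38 = −15.789
Tm = 81.5 + (-20.783) + 24.816 − 15.789 = 69.744 → 69.7°C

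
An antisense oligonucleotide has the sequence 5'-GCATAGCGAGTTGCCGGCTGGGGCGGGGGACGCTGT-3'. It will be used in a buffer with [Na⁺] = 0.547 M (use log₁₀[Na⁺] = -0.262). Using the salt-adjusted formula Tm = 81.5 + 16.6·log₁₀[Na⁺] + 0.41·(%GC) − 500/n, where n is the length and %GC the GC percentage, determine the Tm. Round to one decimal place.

92.9°C

Length n = 36. Base counts: C=8, T=6, A=4, G=18
G+C = 26, so %GC = 26/36 × 100 = 72.222%
Salt term: 16.6 × (-0.262) = -4.349
GC term: 0.41 × 72.222 = 29.611; length term: −500/36 = −13.889
Tm = 81.5 + (-4.349) + 29.611 − 13.889 = 92.873 → 92.9°C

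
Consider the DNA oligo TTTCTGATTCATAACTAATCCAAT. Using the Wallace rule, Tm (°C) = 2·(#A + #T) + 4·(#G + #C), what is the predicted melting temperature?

Base counts: C=5, T=10, G=1, A=8
So N_AT = 18 and N_GC = 6.
Tm = 2×18 + 4×6 = 60°C

60°C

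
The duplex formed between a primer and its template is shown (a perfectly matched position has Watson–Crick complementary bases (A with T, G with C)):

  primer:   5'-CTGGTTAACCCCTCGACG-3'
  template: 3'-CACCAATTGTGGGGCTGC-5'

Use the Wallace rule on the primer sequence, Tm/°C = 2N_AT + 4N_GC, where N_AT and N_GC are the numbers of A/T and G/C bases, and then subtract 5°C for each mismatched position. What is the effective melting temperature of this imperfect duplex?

Primer base counts: A=3, T=4, G=4, C=7 → A+T=7, G+C=11
Perfect-match Tm = 2(7) + 4(11) = 14 + 44 = 58°C
Mismatches (positions where the bases are not complementary): 3 (at positions 1, 10, 13)
Effective Tm = 58 − 3×5 = 58 − 15 = 43°C

43°C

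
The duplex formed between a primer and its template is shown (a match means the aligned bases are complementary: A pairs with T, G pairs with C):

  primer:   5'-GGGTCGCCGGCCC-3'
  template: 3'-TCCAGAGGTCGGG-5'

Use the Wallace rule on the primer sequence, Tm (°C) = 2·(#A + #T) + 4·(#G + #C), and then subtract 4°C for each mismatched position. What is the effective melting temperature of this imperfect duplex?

38°C

Primer base counts: A=0, T=1, G=6, C=6 → A+T=1, G+C=12
Perfect-match Tm = 2(1) + 4(12) = 2 + 48 = 50°C
Mismatches (positions where the bases are not complementary): 3 (at positions 1, 6, 9)
Effective Tm = 50 − 3×4 = 50 − 12 = 38°C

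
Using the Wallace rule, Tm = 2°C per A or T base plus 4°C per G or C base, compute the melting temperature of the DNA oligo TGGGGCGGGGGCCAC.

Base counts: C=4, A=1, T=1, G=9
AT pairs contribute 2, GC pairs contribute 13.
Tm = 4·13 + 2·2 = 52 + 4 = 56°C

56°C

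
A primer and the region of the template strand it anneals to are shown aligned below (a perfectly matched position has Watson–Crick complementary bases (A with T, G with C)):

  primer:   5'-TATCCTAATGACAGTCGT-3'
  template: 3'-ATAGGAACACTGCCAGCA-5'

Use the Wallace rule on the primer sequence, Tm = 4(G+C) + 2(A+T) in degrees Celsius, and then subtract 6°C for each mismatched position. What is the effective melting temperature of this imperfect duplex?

Primer base counts: A=5, T=6, G=3, C=4 → A+T=11, G+C=7
Perfect-match Tm = 2(11) + 4(7) = 22 + 28 = 50°C
Mismatches (positions where the bases are not complementary): 3 (at positions 7, 8, 13)
Effective Tm = 50 − 3×6 = 50 − 18 = 32°C

32°C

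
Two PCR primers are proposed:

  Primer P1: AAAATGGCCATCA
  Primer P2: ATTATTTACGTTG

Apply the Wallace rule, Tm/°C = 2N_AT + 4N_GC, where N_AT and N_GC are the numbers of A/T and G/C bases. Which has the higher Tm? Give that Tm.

Primer P1, 36°C

Primer P1: A+T=8, G+C=5 → Tm = 2(8)+4(5) = 36°C
Primer P2: A+T=10, G+C=3 → Tm = 2(10)+4(3) = 32°C
36°C vs 32°C → primer P1 is higher.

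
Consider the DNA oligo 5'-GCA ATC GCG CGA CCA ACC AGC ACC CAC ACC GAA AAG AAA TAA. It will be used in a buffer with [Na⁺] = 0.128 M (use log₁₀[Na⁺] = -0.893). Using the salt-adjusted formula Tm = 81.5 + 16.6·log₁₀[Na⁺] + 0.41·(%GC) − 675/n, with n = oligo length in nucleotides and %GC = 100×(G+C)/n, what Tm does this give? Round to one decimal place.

72.1°C

Length n = 42. G=7, C=15, A=18, T=2
G+C = 22, so %GC = 22/42 × 100 = 52.381%
Salt term: 16.6 × (-0.893) = -14.824
GC term: 0.41 × 52.381 = 21.476; length term: −675/42 = −16.071
Tm = 81.5 + (-14.824) + 21.476 − 16.071 = 72.081 → 72.1°C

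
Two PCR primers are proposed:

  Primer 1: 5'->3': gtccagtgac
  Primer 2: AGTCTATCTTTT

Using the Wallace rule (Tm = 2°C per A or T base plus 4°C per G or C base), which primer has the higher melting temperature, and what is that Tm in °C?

Primer 1, 32°C

Primer 1: A+T=4, G+C=6 → Tm = 2(4)+4(6) = 32°C
Primer 2: A+T=9, G+C=3 → Tm = 2(9)+4(3) = 30°C
32°C vs 30°C → primer 1 is higher.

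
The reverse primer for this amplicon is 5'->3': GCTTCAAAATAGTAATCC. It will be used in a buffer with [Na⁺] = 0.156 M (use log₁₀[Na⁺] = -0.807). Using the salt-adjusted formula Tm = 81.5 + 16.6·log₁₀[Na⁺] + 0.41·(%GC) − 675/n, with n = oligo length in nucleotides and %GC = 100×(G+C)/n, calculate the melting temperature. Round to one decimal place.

44.3°C

Length n = 18. Counting bases: A=7, G=2, T=5, C=4
G+C = 6, so %GC = 6/18 × 100 = 33.333%
Salt term: 16.6 × (-0.807) = -13.396
GC term: 0.41 × 33.333 = 13.667; length term: −675/18 = −37.5
Tm = 81.5 + (-13.396) + 13.667 − 37.5 = 44.271 → 44.3°C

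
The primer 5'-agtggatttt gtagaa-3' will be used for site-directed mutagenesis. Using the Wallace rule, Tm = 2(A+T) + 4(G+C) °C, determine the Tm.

42°C

Counting bases: C=0, T=6, A=5, G=5
AT pairs contribute 11, GC pairs contribute 5.
Tm = 2×11 + 4×5 = 42°C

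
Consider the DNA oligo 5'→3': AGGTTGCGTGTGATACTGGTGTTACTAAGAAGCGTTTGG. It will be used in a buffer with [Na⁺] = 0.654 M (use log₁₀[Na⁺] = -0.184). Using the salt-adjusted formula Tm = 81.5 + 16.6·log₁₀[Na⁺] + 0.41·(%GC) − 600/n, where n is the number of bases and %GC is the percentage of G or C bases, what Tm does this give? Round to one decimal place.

Length n = 39. Counting bases: C=4, G=14, T=13, A=8
G+C = 18, so %GC = 18/39 × 100 = 46.154%
Salt term: 16.6 × (-0.184) = -3.054
GC term: 0.41 × 46.154 = 18.923; length term: −600/39 = −15.385
Tm = 81.5 + (-3.054) + 18.923 − 15.385 = 81.984 → 82.0°C

82.0°C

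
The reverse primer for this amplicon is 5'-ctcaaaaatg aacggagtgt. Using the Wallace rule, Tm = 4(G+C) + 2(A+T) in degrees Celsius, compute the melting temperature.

56°C

Base counts: A=8, C=3, G=5, T=4
So N_AT = 12 and N_GC = 8.
Tm = 2×12 + 4×8 = 56°C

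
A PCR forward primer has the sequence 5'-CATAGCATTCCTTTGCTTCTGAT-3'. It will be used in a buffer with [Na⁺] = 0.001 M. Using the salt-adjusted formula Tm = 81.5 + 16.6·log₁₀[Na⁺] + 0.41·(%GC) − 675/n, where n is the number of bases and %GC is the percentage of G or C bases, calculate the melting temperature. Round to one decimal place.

18.4°C

Length n = 23. Scanning the sequence gives T=10, A=4, G=3, C=6.
G+C = 9, so %GC = 9/23 × 100 = 39.13%
Salt term: 16.6 × (-3) = -49.8
GC term: 0.41 × 39.13 = 16.043; length term: −675/23 = −29.348
Tm = 81.5 + (-49.8) + 16.043 − 29.348 = 18.395 → 18.4°C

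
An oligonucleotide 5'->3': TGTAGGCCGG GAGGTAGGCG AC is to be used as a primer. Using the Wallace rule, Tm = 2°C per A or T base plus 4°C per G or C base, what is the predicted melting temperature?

Counting bases: C=4, G=11, A=4, T=3
A+T = 7, G+C = 15
Tm = 2(7) + 4(15) = 14 + 60 = 74°C

74°C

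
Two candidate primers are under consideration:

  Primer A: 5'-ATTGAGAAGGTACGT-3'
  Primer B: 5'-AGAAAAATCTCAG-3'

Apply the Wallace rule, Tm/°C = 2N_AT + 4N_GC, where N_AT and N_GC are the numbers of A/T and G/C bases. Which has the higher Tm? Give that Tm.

Primer A, 42°C

Primer A: A+T=9, G+C=6 → Tm = 2(9)+4(6) = 42°C
Primer B: A+T=9, G+C=4 → Tm = 2(9)+4(4) = 34°C
42°C vs 34°C → primer A is higher.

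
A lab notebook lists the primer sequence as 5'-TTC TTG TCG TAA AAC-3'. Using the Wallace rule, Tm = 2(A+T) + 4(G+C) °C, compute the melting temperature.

40°C

Base counts: T=6, G=2, C=3, A=4
A+T = 10, G+C = 5
Tm = 2×10 + 4×5 = 40°C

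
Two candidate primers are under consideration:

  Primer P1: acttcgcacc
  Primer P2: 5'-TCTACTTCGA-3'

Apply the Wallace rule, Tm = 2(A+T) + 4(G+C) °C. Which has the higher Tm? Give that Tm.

Primer P1, 32°C

Primer P1: A+T=4, G+C=6 → Tm = 2(4)+4(6) = 32°C
Primer P2: A+T=6, G+C=4 → Tm = 2(6)+4(4) = 28°C
32°C vs 28°C → primer P1 is higher.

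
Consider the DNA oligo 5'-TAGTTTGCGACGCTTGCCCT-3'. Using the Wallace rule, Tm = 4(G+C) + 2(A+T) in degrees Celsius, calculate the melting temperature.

62°C

C=6, T=7, G=5, A=2
So N_AT = 9 and N_GC = 11.
Tm = 2×9 + 4×11 = 62°C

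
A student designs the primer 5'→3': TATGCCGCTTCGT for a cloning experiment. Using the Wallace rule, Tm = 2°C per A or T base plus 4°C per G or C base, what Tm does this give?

40°C

A=1, T=5, G=3, C=4
So N_AT = 6 and N_GC = 7.
Tm = 2(6) + 4(7) = 12 + 28 = 40°C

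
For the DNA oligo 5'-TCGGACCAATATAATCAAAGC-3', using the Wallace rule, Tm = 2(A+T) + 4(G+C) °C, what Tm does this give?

Base counts: T=4, G=3, C=5, A=9
So N_AT = 13 and N_GC = 8.
Tm = 4·8 + 2·13 = 32 + 26 = 58°C

58°C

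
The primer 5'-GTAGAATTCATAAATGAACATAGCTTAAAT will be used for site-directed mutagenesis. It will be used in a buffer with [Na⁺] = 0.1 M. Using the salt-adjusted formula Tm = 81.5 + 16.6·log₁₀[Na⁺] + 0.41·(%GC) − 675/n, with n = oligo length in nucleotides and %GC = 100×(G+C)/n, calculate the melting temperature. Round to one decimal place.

Length n = 30. A=14, G=4, C=3, T=9
G+C = 7, so %GC = 7/30 × 100 = 23.333%
Salt term: 16.6 × (-1) = -16.6
GC term: 0.41 × 23.333 = 9.567; length term: −675/30 = −22.5
Tm = 81.5 + (-16.6) + 9.567 − 22.5 = 51.967 → 52.0°C

52.0°C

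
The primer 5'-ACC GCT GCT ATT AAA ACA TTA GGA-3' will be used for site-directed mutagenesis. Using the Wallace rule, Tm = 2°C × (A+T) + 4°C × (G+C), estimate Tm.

66°C

Counting bases: A=9, T=6, G=4, C=5
A+T = 15, G+C = 9
Tm = 2×15 + 4×9 = 66°C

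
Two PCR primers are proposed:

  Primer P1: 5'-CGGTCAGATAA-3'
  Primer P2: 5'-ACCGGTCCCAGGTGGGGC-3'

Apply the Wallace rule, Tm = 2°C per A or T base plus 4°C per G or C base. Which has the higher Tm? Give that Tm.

Primer P2, 64°C

Primer P1: A+T=6, G+C=5 → Tm = 2(6)+4(5) = 32°C
Primer P2: A+T=4, G+C=14 → Tm = 2(4)+4(14) = 64°C
32°C vs 64°C → primer P2 is higher.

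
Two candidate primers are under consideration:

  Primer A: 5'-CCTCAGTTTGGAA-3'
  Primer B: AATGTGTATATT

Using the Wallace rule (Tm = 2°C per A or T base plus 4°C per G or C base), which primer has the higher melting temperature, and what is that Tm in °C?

Primer A: A+T=7, G+C=6 → Tm = 2(7)+4(6) = 38°C
Primer B: A+T=10, G+C=2 → Tm = 2(10)+4(2) = 28°C
38°C vs 28°C → primer A is higher.

Primer A, 38°C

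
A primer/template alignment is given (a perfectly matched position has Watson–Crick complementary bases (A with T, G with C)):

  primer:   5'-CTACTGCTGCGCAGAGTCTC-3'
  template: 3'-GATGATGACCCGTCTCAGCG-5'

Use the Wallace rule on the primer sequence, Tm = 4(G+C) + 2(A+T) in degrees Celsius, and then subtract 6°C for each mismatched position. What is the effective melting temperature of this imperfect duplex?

Primer base counts: A=3, T=5, G=5, C=7 → A+T=8, G+C=12
Perfect-match Tm = 2(8) + 4(12) = 16 + 48 = 64°C
Mismatches (positions where the bases are not complementary): 3 (at positions 6, 10, 19)
Effective Tm = 64 − 3×6 = 64 − 18 = 46°C

46°C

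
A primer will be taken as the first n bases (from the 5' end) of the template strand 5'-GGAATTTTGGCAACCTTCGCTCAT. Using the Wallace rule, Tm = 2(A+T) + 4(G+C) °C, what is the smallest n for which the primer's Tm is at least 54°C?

First 18 bases: GGAATTTTGGCAACCTTC → Tm = 52°C (< 54°C)
First 19 bases: GGAATTTTGGCAACCTTCG → Tm = 56°C (≥ 54°C)
Each additional base adds 2°C (A/T) or 4°C (G/C), so Tm is non-decreasing in n; n = 19 is the first length to reach 54°C.

n = 19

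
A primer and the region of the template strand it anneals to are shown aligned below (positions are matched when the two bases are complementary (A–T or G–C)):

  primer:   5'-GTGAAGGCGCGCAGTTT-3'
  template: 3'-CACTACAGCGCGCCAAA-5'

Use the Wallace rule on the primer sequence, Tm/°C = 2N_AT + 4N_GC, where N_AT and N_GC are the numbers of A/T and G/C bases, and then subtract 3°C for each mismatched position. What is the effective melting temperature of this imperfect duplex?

45°C

Primer base counts: A=3, T=4, G=7, C=3 → A+T=7, G+C=10
Perfect-match Tm = 2(7) + 4(10) = 14 + 40 = 54°C
Mismatches (positions where the bases are not complementary): 3 (at positions 5, 7, 13)
Effective Tm = 54 − 3×3 = 54 − 9 = 45°C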